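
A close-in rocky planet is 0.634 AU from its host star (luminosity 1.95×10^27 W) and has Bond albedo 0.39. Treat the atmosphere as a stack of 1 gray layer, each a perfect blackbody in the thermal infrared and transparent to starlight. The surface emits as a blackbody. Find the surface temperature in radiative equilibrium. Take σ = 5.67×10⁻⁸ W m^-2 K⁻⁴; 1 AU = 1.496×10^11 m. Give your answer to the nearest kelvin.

Orbital distance: d = 0.634 AU = 9.485×10^10 m.
Spreading L over a sphere of radius d: S = 1.95×10^27/(4π·9.48×10^10²) = 17250 W m^-2.
OLR = S(1−α)/4 = 2631 W m^-2; the top layer radiates at T_e = 464.1 K.
With N = 1 opaque layers, T_s = (N+1)^(1/4)·T_e = 2^(1/4)·464.1 = 551.9 K.

552 K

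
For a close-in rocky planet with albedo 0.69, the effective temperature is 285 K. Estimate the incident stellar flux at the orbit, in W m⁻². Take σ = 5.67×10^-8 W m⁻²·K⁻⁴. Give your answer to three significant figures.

4830 W m⁻²

Invert the energy balance for S: S = 4σT⁴/(1−α).
The emitted flux is σT⁴ = 374.1 W m⁻².
So S = 4×374.1/(1−0.69) = 4827 W m⁻².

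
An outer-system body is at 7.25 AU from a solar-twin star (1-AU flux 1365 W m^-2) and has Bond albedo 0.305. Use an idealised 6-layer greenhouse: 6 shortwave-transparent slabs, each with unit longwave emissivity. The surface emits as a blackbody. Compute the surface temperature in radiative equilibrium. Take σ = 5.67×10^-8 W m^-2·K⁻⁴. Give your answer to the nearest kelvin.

154 K

By the inverse-square law, S = 1365/7.25² = 25.97 W m^-2.
The effective emission temperature is T_e = [S(1−α)/(4σ)]^¼ = 94.45 K.
With N = 6 opaque layers, T_s = (N+1)^(1/4)·T_e = 7^(1/4)·94.45 = 153.6 K.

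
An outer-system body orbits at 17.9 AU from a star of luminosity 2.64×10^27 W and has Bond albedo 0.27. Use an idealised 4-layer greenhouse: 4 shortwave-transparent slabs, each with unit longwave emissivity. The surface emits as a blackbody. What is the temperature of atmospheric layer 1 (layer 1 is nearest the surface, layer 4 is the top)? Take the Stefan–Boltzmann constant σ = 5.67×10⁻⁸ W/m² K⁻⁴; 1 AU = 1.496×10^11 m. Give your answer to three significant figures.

139 kelvin

Orbital distance: d = 17.9 AU = 2.678×10^12 m.
Spreading L over a sphere of radius d: S = 2.64×10^27/(4π·2.68×10^12²) = 29.30 W/m².
Top-of-atmosphere balance: σT_e⁴ = S(1−α)/4 = 5.347 W/m² → T_e = 98.54 K.
The net upward flux σT_e⁴ is constant between every pair of levels, so T_k⁴ = (N+1−k)T_e⁴.
With k = 1: T_1 = (4+1−1)^¼·98.54 K = 139.4 K.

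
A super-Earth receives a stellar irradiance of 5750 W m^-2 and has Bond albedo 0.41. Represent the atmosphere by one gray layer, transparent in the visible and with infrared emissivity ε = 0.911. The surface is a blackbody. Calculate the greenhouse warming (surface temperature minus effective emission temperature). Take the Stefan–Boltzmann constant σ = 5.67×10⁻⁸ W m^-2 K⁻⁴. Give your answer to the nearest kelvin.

At the top of the atmosphere, σT_e⁴ = S(1−α)/4 = 848.1 W m^-2, giving T_e = 349.7 K.
Surface balance with a leaky layer gives σT_s⁴ = σT_e⁴·2/(2−ε), so T_s = T_e·[2/(2−0.911)]^(1/4) = 407.1 K.
T_s − T_e = 407.1 − 349.7 = 57.40 K.

57 kelvin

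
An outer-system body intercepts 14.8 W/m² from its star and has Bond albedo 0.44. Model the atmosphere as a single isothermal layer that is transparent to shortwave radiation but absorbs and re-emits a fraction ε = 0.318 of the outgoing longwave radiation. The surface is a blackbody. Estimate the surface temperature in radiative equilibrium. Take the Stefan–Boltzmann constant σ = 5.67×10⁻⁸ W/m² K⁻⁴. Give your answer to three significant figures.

81.2 kelvin

The planet radiates to space at T_e = [S(1−α)/(4σ)]^(1/4) = 77.75 K.
For a single slab of emissivity ε, T_s⁴ = 2T_e⁴/(2−ε); thus T_s = 77.75·(1.189)^(1/4) = 81.19 K.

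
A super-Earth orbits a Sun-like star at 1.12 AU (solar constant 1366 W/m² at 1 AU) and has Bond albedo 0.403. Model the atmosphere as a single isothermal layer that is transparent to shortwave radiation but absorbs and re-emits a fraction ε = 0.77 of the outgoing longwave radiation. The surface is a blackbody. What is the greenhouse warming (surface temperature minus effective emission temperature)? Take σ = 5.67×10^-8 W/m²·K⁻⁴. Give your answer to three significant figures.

Irradiance scales as 1/d², so S = 1366 W/m² × (1/1.12)² = 1089 W/m².
Effective emission temperature (TOA balance): σT_e⁴ = S(1−α)/4 = 162.5 W/m² → T_e = 231.4 K.
Surface balance with a leaky layer gives σT_s⁴ = σT_e⁴·2/(2−ε), so T_s = T_e·[2/(2−0.77)]^(1/4) = 261.3 K.
Greenhouse warming: T_s − T_e = 29.90 K.

29.9 K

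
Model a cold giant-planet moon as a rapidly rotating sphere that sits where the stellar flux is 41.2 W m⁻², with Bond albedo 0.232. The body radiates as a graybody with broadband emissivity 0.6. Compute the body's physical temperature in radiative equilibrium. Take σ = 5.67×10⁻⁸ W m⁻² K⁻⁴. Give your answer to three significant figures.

123 kelvin

The planet absorbs (1−α)S over its disc πR² and re-emits over 4πR², so the mean absorbed flux is (1−0.232)·41.20/4 = 7.910 W m⁻².
Equating to εσT⁴ with ε = 0.6: T = (7.910/0.6σ)^(1/4) = 123.5 K.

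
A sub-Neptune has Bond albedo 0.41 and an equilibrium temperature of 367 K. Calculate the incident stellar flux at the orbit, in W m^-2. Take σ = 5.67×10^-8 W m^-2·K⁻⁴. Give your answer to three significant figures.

6970 W m^-2

From S(1−α)/4 = σT⁴: S = 4σT⁴/(1−α).
σT⁴ = 5.67×10⁻⁸·(367)⁴ = 1029 W m^-2.
So S = 4×1029/(1−0.41) = 6974 W m^-2.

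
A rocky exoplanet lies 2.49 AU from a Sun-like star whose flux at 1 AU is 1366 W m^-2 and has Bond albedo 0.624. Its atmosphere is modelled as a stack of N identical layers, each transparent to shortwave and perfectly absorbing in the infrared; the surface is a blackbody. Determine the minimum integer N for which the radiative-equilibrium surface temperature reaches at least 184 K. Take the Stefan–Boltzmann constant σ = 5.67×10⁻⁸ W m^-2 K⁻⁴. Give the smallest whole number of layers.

3

Flux at the orbit: S = 1366/(2.49)² = 220.3 W m^-2.
OLR = S(1−α)/4 = 20.71 W m^-2; the top layer radiates at T_e = 138.2 K.
T_s = (N+1)^(1/4)·T_e ≥ 184 K requires N+1 ≥ (T_s/T_e)⁴ = (184/138.2)⁴ = 3.138.
Rounding up, N = 3.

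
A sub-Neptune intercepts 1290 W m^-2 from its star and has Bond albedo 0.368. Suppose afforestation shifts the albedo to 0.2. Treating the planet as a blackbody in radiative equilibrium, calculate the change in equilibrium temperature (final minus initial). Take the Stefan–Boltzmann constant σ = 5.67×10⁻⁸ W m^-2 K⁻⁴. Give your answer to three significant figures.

14.9 K

With α = 0.368, T₁ = 244.9 K.
After:  T₂ = [1290·0.8/(4σ)]^(1/4) = 259.7 K.
Change: 259.7 − 244.9 = 14.86 K.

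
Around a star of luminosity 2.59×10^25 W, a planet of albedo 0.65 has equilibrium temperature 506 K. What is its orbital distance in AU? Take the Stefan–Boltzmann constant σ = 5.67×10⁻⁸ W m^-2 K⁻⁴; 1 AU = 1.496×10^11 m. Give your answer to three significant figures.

Required flux: S = 4σT⁴/(1−α) = 42480 W m^-2.
S = L/(4πd²) → d = √(L/4πS) = √(2.59×10^25/(4π·42480)) = 6.966×10^9 m = 0.04656 AU.

0.0466 AU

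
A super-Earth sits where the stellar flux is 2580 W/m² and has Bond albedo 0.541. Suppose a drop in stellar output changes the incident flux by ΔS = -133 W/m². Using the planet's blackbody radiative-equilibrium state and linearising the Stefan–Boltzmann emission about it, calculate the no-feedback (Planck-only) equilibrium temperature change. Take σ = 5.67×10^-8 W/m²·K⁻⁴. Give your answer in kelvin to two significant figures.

Unperturbed T_e = [2580·(1−0.541)/(4σ)]^¼ = 268.8 K.
TOA radiative forcing: ΔF = (1−α)ΔS/4 = 0.459·(-133)/4 = -15.26 W/m².
The Planck feedback parameter is 4σT_e³ = 4.405 W/m²/K.
So ΔT₀ = -15.26/4.405 = -3.46 K.

-3.5 K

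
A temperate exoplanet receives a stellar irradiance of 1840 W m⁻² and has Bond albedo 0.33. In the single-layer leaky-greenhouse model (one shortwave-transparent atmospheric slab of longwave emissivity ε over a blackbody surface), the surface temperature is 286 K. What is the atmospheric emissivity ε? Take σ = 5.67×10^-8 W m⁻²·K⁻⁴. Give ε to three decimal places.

0.375

Effective temperature: T_e = [S(1−α)/(4σ)]^(1/4) = 271.5 K.
Since (2−ε)/2 = (T_e/T_s)⁴ = 0.8124, ε = 0.3751.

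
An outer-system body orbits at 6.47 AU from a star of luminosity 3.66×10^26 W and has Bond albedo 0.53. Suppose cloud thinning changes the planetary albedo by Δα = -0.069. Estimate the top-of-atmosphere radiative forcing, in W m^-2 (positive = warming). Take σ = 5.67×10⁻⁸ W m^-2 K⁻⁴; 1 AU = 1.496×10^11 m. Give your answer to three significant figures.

0.536 W m^-2

d = 6.47 × 1.496×10^11 m = 9.679×10^11 m.
Flux at the orbit: S = L/(4πd²) = 3.66×10^26/(4π·(9.68×10^11)²) = 31.09 W m^-2.
ΔF = −(S/4)Δα = −(31.09/4)×(-0.069) = 0.5363 W m^-2.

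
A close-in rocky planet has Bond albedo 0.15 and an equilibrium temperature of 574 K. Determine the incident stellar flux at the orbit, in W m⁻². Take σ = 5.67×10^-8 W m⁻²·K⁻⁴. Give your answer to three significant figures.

29000 W m⁻²

Invert the energy balance for S: S = 4σT⁴/(1−α).
σT⁴ = 5.67×10⁻⁸·(574)⁴ = 6155 W m⁻².
So S = 4×6155/(1−0.15) = 28960 W m⁻².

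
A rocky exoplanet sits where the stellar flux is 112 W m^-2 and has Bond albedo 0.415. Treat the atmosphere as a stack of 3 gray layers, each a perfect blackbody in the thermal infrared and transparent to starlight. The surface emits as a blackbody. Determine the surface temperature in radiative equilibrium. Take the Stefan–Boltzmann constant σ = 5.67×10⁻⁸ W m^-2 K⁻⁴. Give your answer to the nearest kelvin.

184 kelvin

Top-of-atmosphere balance: σT_e⁴ = S(1−α)/4 = 16.38 W m^-2 → T_e = 130.4 K.
For an N-layer opaque stack, T_s⁴ = (N+1)T_e⁴, hence T_s = (4)^(1/4)×130.4 K = 184.4 K.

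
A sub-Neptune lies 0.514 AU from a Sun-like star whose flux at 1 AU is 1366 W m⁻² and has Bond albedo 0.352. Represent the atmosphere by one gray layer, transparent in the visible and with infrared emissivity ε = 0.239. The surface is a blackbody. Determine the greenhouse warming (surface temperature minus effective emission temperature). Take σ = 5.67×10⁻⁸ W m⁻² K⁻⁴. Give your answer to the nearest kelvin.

Irradiance scales as 1/d², so S = 1366 W m⁻² × (1/0.514)² = 5170 W m⁻².
Effective emission temperature (TOA balance): σT_e⁴ = S(1−α)/4 = 837.6 W m⁻² → T_e = 348.6 K.
Surface balance with a leaky layer gives σT_s⁴ = σT_e⁴·2/(2−ε), so T_s = T_e·[2/(2−0.239)]^(1/4) = 359.9 K.
T_s − T_e = 359.9 − 348.6 = 11.27 K.

11 K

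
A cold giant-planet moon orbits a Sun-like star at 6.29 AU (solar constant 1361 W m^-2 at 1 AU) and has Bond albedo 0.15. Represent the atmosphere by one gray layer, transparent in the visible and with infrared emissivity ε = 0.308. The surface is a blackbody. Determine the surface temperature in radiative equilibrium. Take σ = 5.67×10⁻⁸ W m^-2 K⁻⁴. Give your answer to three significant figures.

111 K

By the inverse-square law, S = 1361/6.29² = 34.40 W m^-2.
Effective emission temperature (TOA balance): σT_e⁴ = S(1−α)/4 = 7.310 W m^-2 → T_e = 106.6 K.
For a single slab of emissivity ε, T_s⁴ = 2T_e⁴/(2−ε); thus T_s = 106.6·(1.182)^(1/4) = 111.1 K.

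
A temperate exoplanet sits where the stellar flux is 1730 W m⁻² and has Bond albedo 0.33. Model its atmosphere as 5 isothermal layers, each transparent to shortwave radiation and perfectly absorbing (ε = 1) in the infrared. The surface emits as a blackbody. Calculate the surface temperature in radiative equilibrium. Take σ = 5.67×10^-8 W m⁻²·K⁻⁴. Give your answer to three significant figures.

418 kelvin

Top-of-atmosphere balance: σT_e⁴ = S(1−α)/4 = 289.8 W m⁻² → T_e = 267.4 K.
Layer-by-layer balance gives σT_s⁴ = (N+1)σT_e⁴, so T_s = 6^¼·267.4 = 418.5 K.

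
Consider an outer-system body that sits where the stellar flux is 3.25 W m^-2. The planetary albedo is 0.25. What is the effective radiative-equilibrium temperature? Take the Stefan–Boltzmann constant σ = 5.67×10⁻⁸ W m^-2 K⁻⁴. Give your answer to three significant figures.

57.3 kelvin

Averaging over the sphere, the absorbed flux is S(1−α)/4 = 0.6094 W m^-2.
Balancing against σT⁴: T = (0.6094/5.67×10⁻⁸)^(1/4) = 57.26 K.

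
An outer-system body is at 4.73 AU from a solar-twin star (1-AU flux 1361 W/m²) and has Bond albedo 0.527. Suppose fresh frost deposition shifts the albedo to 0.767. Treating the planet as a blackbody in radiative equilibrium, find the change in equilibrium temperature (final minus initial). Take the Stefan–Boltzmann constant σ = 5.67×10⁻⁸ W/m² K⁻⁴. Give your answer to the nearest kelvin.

-17 kelvin

Irradiance scales as 1/d², so S = 1361 W/m² × (1/4.73)² = 60.83 W/m².
Initial: T₁ = [S(1−0.527)/(4σ)]^(1/4) = 106.1 K.
After:  T₂ = [60.83·0.233/(4σ)]^(1/4) = 88.91 K.
Change: 88.91 − 106.1 = -17.22 K.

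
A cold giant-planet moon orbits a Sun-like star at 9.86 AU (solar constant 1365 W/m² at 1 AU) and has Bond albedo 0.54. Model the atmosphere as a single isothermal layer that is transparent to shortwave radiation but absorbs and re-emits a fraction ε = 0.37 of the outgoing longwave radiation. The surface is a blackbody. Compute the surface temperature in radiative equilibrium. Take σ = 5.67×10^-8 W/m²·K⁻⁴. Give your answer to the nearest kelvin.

Irradiance scales as 1/d², so S = 1365 W/m² × (1/9.86)² = 14.04 W/m².
Effective emission temperature (TOA balance): σT_e⁴ = S(1−α)/4 = 1.615 W/m² → T_e = 73.05 K.
For a single slab of emissivity ε, T_s⁴ = 2T_e⁴/(2−ε); thus T_s = 73.05·(1.227)^(1/4) = 76.88 K.

77 K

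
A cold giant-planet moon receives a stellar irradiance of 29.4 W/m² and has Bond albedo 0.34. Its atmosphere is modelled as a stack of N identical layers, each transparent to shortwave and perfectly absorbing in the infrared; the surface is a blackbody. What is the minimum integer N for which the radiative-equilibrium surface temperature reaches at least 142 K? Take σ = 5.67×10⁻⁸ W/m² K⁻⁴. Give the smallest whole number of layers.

Top-of-atmosphere balance: σT_e⁴ = S(1−α)/4 = 4.851 W/m² → T_e = 96.17 K.
Need (N+1)T_e⁴ ≥ T_s⁴, i.e. N+1 ≥ (142/96.17)⁴ = 4.752.
Rounding up, N = 4.

4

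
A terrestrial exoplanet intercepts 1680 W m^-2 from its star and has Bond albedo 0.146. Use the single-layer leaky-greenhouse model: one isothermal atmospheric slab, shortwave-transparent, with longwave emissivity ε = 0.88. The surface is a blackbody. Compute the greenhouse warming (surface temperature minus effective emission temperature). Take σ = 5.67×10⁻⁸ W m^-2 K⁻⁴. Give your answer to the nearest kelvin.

Effective emission temperature (TOA balance): σT_e⁴ = S(1−α)/4 = 358.7 W m^-2 → T_e = 282.0 K.
Surface balance with a leaky layer gives σT_s⁴ = σT_e⁴·2/(2−ε), so T_s = T_e·[2/(2−0.88)]^(1/4) = 326.0 K.
Greenhouse warming: T_s − T_e = 43.99 K.

44 K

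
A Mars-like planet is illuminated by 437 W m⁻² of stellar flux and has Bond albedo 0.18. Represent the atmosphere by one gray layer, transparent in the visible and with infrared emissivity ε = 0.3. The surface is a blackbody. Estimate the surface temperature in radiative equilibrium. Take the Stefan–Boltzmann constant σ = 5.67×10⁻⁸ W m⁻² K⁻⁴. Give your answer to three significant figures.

Effective emission temperature (TOA balance): σT_e⁴ = S(1−α)/4 = 89.59 W m⁻² → T_e = 199.4 K.
For a single slab of emissivity ε, T_s⁴ = 2T_e⁴/(2−ε); thus T_s = 199.4·(1.176)^(1/4) = 207.6 K.

208 K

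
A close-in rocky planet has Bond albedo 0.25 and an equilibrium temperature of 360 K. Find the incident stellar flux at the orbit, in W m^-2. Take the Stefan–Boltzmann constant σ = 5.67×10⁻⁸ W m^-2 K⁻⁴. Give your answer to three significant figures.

From S(1−α)/4 = σT⁴: S = 4σT⁴/(1−α).
The emitted flux is σT⁴ = 952.3 W m^-2.
So S = 4×952.3/(1−0.25) = 5079 W m^-2.

5080 W m^-2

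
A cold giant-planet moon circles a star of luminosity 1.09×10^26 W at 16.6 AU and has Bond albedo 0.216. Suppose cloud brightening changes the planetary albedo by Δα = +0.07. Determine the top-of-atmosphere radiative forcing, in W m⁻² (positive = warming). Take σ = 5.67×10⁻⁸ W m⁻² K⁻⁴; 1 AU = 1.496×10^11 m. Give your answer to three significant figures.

-0.0246 W m⁻²

Orbital distance: d = 16.6 AU = 2.483×10^12 m.
S = L/(4πd²) = 1.406 W m⁻².
TOA radiative forcing: ΔF = −S·Δα/4 = −1.406·(+0.07)/4 = -0.02461 W m⁻².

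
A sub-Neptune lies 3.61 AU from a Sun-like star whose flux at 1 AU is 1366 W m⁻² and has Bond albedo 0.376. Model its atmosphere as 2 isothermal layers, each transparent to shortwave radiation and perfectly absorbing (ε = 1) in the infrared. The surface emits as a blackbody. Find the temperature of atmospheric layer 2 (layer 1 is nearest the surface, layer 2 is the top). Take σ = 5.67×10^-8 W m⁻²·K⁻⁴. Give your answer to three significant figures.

130 K

By the inverse-square law, S = 1366/3.61² = 104.8 W m⁻².
Top-of-atmosphere balance: σT_e⁴ = S(1−α)/4 = 16.35 W m⁻² → T_e = 130.3 K.
Each opaque layer satisfies 2T_j⁴ = T_{j−1}⁴ + T_{j+1}⁴, giving T_k⁴ = (N+1−k)T_e⁴.
T_2 = (1)^(1/4)·130.3 = 130.3 K.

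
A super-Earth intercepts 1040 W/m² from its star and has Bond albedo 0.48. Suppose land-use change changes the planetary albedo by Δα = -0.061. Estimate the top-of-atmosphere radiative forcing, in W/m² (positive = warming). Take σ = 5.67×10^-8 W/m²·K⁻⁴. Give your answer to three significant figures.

15.9 W/m²

The change in absorbed flux is Δ[S(1−α)/4] = −SΔα/4 = 15.86 W/m².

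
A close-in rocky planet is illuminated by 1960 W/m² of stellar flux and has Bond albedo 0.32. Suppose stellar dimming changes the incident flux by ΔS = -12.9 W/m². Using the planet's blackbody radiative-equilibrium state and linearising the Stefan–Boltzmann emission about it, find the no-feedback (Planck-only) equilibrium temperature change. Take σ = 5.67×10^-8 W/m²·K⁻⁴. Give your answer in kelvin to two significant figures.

Reference equilibrium: T_e = [S(1−α)/(4σ)]^(1/4) = 276.9 K.
TOA radiative forcing: ΔF = (1−α)ΔS/4 = 0.68·(-12.9)/4 = -2.193 W/m².
The Planck feedback parameter is 4σT_e³ = 4.814 W/m²/K.
ΔT₀ = ΔF/λ_P = -2.193/4.814 = -0.456 K.

-0.46 K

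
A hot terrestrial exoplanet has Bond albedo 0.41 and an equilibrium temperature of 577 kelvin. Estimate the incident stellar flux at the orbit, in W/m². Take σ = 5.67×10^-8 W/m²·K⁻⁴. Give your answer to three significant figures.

42600 W/m²

Invert the energy balance for S: S = 4σT⁴/(1−α).
σT⁴ = 5.67×10⁻⁸·(577)⁴ = 6285 W/m².
S = 4·6285/0.59 = 42610 W/m².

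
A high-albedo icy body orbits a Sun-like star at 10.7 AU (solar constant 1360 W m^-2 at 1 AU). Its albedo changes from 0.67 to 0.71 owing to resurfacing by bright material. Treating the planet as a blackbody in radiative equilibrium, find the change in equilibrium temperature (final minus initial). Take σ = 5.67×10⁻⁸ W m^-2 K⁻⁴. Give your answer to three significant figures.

Irradiance scales as 1/d², so S = 1360 W m^-2 × (1/10.7)² = 11.88 W m^-2.
Initial: T₁ = [S(1−0.67)/(4σ)]^(1/4) = 64.48 K.
After:  T₂ = [11.88·0.29/(4σ)]^(1/4) = 62.43 K.
ΔT = T₂ − T₁ = -2.050 K.

-2.05 K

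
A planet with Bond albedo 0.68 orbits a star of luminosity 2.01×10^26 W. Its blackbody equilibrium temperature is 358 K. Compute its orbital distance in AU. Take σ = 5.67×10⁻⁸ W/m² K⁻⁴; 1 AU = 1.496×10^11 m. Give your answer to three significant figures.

The flux needed for this T is 4σT⁴/(1−0.68) = 11640 W/m².
S = L/(4πd²) → d = √(L/4πS) = √(2.01×10^26/(4π·11640)) = 3.707×10^10 m = 0.2478 AU.

0.248 AU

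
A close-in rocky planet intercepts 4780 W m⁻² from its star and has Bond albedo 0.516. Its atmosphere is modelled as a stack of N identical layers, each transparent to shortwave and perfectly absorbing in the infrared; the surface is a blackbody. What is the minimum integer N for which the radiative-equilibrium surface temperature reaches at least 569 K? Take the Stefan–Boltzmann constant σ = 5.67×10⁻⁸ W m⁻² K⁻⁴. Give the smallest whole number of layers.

10

OLR = S(1−α)/4 = 578.4 W m⁻²; the top layer radiates at T_e = 317.8 K.
T_s = (N+1)^(1/4)·T_e ≥ 569 K requires N+1 ≥ (T_s/T_e)⁴ = (569/317.8)⁴ = 10.276.
Rounding up, N = 10.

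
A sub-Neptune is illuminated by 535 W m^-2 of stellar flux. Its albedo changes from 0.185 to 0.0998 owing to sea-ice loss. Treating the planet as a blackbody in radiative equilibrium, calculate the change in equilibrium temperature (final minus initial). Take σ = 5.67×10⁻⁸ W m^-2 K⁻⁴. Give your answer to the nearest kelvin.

With α = 0.185, T₁ = 209.4 K.
With α = 0.0998, T₂ = 214.7 K.
Change: 214.7 − 209.4 = 5.270 K.

5 K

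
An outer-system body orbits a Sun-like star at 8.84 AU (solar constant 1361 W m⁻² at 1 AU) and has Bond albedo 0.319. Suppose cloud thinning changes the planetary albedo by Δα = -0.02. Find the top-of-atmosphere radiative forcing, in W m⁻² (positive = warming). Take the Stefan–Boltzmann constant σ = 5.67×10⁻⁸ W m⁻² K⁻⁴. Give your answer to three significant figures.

Irradiance scales as 1/d², so S = 1361 W m⁻² × (1/8.84)² = 17.42 W m⁻².
TOA radiative forcing: ΔF = −S·Δα/4 = −17.42·(-0.02)/4 = 0.08708 W m⁻².

0.0871 W m⁻²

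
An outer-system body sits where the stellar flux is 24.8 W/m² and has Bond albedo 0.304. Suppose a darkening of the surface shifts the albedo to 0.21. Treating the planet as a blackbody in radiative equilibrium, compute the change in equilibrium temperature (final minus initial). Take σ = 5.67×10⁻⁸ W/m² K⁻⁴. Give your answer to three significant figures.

3.01 K

Before: T₁ = [24.80·0.696/(4σ)]^(1/4) = 93.40 K.
With α = 0.21, T₂ = 96.41 K.
Change: 96.41 − 93.40 = 3.005 K.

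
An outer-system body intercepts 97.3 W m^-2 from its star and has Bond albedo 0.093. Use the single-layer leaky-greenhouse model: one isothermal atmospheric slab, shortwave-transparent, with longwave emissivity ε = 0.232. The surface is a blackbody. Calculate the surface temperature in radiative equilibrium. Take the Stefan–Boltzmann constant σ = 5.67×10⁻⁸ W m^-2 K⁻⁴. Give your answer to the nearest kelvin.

145 K

At the top of the atmosphere, σT_e⁴ = S(1−α)/4 = 22.06 W m^-2, giving T_e = 140.4 K.
Surface balance with a leaky layer gives σT_s⁴ = σT_e⁴·2/(2−ε), so T_s = T_e·[2/(2−0.232)]^(1/4) = 144.8 K.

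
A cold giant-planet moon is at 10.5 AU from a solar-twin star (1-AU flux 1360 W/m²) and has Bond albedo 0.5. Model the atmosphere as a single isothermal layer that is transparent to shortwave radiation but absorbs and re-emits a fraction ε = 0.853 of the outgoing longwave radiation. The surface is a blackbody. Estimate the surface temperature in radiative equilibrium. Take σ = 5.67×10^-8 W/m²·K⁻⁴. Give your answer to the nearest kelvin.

Flux at the orbit: S = 1360/(10.5)² = 12.34 W/m².
The planet radiates to space at T_e = [S(1−α)/(4σ)]^(1/4) = 72.21 K.
The surface balance (absorbed SW + ε·downward IR = σT_s⁴) with T_a⁴ = T_s⁴/2 reduces to T_s = T_e·[2/(2−ε)]^¼ = 82.98 K.

83 K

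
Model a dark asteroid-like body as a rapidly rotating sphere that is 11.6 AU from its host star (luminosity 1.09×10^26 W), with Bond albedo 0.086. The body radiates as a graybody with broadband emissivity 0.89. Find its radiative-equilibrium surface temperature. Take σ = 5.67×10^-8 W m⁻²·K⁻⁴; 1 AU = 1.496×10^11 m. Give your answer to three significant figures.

60.1 K

d = 11.6 × 1.496×10^11 m = 1.735×10^12 m.
S = L/(4πd²) = 2.880 W m⁻².
The planet absorbs (1−α)S over its disc πR² and re-emits over 4πR², so the mean absorbed flux is (1−0.086)·2.880/4 = 0.6581 W m⁻².
Radiative balance εσT⁴ = 0.6581 gives T = [0.6581/(0.89·σ)]^(1/4) = 60.09 K.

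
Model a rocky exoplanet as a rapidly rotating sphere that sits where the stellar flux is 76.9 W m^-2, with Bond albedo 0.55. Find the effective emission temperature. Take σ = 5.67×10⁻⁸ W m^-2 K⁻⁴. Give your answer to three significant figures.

111 K

Averaging over the sphere, the absorbed flux is S(1−α)/4 = 8.651 W m^-2.
In equilibrium σT⁴ equals this, so T = 111.1 K.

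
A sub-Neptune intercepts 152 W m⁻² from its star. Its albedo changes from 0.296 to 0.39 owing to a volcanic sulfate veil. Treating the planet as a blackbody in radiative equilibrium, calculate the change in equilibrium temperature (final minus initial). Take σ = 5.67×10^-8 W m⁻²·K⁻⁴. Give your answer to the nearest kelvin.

Initial: T₁ = [S(1−0.296)/(4σ)]^(1/4) = 147.4 K.
After:  T₂ = [152.0·0.61/(4σ)]^(1/4) = 142.2 K.
Change: 142.2 − 147.4 = -5.187 K.

-5 kelvin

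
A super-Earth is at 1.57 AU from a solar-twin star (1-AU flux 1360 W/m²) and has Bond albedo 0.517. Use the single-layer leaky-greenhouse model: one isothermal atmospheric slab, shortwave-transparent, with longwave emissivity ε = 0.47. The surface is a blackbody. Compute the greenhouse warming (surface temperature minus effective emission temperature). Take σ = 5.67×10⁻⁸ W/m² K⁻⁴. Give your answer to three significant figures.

12.8 K

Flux at the orbit: S = 1360/(1.57)² = 551.7 W/m².
At the top of the atmosphere, σT_e⁴ = S(1−α)/4 = 66.62 W/m², giving T_e = 185.1 K.
Surface balance with a leaky layer gives σT_s⁴ = σT_e⁴·2/(2−ε), so T_s = T_e·[2/(2−0.47)]^(1/4) = 198.0 K.
T_s − T_e = 198.0 − 185.1 = 12.82 K.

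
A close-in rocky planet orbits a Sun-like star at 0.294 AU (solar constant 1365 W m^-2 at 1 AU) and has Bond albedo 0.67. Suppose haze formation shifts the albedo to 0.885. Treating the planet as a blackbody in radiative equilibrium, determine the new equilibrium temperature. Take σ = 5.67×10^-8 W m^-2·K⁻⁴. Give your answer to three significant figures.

Irradiance scales as 1/d², so S = 1365 W m^-2 × (1/0.294)² = 15790 W m^-2.
With the new albedo, S(1−α₂)/4 = 454.0 W m^-2, so T₂ = 299.1 K.

299 kelvin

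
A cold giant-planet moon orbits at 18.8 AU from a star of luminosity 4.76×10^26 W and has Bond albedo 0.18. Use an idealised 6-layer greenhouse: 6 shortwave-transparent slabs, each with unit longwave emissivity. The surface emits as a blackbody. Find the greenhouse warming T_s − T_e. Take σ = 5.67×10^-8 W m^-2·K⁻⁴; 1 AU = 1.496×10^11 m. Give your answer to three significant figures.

d = 18.8 × 1.496×10^11 m = 2.812×10^12 m.
Flux at the orbit: S = L/(4πd²) = 4.76×10^26/(4π·(2.81×10^12)²) = 4.789 W m^-2.
Top-of-atmosphere balance: σT_e⁴ = S(1−α)/4 = 0.9817 W m^-2 → T_e = 64.51 K.
Surface: T_s = (7)^¼·T_e = 104.9 K.
So the greenhouse effect raises the surface by 104.9 − 64.51 = 40.42 K.

40.4 kelvin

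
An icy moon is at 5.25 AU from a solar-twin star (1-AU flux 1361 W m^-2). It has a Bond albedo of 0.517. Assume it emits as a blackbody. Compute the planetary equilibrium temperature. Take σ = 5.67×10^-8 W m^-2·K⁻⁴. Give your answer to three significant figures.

Flux at the orbit: S = 1361/(5.25)² = 49.38 W m^-2.
The planet absorbs (1−α)S over its disc πR² and re-emits over 4πR², so the mean absorbed flux is (1−0.517)·49.38/4 = 5.962 W m^-2.
Set σT⁴ = 5.962 → T = (5.962/σ)^(1/4) = 101.3 K.

101 K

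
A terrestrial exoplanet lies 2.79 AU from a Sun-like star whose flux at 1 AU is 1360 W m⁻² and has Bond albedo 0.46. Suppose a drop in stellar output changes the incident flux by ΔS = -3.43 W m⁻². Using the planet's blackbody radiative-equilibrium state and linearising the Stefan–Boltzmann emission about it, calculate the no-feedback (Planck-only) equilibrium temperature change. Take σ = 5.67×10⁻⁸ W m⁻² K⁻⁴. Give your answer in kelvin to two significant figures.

-0.70 kelvin

Irradiance scales as 1/d², so S = 1360 W m⁻² × (1/2.79)² = 174.7 W m⁻².
The baseline emission temperature is T_e = 142.8 K.
Only a fraction (1−α) is absorbed and it's spread over 4πR², so ΔF = (1−α)ΔS/4 = -0.4631 W m⁻².
Linearising σT⁴ gives d(σT⁴)/dT = 4σT_e³ = 0.6606 W m⁻² per K.
So ΔT₀ = -0.4631/0.6606 = -0.701 K.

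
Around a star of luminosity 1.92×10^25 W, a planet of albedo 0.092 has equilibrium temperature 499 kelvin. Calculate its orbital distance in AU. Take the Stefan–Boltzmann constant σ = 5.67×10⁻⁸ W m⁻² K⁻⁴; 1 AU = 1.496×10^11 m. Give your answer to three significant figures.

0.0664 AU

Required flux: S = 4σT⁴/(1−α) = 15490 W m⁻².
From L = 4πd²S, d = √(1.92×10^25/(4π·15490)) = 9.933×10^9 m = 0.06639 AU.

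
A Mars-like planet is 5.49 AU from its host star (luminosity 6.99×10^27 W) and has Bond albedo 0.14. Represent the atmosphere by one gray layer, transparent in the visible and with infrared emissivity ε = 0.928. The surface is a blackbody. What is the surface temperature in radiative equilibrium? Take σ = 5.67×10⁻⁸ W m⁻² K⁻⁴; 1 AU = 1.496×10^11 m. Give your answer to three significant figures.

Orbital distance: d = 5.49 AU = 8.213×10^11 m.
S = L/(4πd²) = 824.6 W m⁻².
The planet radiates to space at T_e = [S(1−α)/(4σ)]^(1/4) = 236.5 K.
Surface balance with a leaky layer gives σT_s⁴ = σT_e⁴·2/(2−ε), so T_s = T_e·[2/(2−0.928)]^(1/4) = 276.4 K.

276 kelvin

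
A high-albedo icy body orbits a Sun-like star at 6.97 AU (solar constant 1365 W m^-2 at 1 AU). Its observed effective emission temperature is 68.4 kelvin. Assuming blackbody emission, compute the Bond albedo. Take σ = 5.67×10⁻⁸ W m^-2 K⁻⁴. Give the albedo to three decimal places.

By the inverse-square law, S = 1365/6.97² = 28.10 W m^-2.
Rearranging the radiative balance, α = 1 − 4σT⁴/S.
4σT⁴ = 4·5.67×10⁻⁸·(68.4)⁴ = 4.964 W m^-2.
Hence α = 1 − 4.964/28.10 = 0.8233.

0.823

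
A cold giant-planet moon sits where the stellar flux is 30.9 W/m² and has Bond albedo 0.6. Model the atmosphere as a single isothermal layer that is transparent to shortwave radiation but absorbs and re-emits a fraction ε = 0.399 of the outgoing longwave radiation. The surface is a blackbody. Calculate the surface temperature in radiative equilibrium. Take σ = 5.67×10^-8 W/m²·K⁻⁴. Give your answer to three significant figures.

90.8 K

The planet radiates to space at T_e = [S(1−α)/(4σ)]^(1/4) = 85.92 K.
For a single slab of emissivity ε, T_s⁴ = 2T_e⁴/(2−ε); thus T_s = 85.92·(1.249)^(1/4) = 90.84 K.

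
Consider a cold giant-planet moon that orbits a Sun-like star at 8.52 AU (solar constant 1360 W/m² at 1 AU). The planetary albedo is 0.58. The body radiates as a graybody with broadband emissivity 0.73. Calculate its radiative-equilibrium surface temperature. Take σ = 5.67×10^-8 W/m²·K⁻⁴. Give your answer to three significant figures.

By the inverse-square law, S = 1360/8.52² = 18.74 W/m².
Absorbed flux (global mean): S(1−α)/4 = 18.74·0.42/4 = 1.967 W/m².
Equating to εσT⁴ with ε = 0.73: T = (1.967/0.73σ)^(1/4) = 83.03 K.

83.0 K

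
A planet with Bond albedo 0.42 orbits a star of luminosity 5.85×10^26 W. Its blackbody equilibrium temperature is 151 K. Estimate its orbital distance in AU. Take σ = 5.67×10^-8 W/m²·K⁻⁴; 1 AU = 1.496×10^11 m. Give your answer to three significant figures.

3.20 AU

The flux needed for this T is 4σT⁴/(1−0.42) = 203.3 W/m².
S = L/(4πd²) → d = √(L/4πS) = √(5.85×10^26/(4π·203.3)) = 4.785×10^11 m = 3.199 AU.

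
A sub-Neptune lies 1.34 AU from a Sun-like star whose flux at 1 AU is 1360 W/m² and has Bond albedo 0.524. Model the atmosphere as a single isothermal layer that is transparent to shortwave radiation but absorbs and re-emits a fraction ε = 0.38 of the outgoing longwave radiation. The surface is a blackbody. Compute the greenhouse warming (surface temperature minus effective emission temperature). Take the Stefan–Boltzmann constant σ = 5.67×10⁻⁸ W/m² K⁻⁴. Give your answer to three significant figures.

Irradiance scales as 1/d², so S = 1360 W/m² × (1/1.34)² = 757.4 W/m².
The planet radiates to space at T_e = [S(1−α)/(4σ)]^(1/4) = 199.7 K.
The surface balance (absorbed SW + ε·downward IR = σT_s⁴) with T_a⁴ = T_s⁴/2 reduces to T_s = T_e·[2/(2−ε)]^¼ = 210.5 K.
The atmosphere warms the surface by 10.80 K.

10.8 K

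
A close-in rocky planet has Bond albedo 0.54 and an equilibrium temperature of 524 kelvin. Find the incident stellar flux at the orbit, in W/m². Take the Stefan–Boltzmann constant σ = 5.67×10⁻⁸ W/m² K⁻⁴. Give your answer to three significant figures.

37200 W/m²

Invert the energy balance for S: S = 4σT⁴/(1−α).
The emitted flux is σT⁴ = 4275 W/m².
So S = 4×4275/(1−0.54) = 37170 W/m².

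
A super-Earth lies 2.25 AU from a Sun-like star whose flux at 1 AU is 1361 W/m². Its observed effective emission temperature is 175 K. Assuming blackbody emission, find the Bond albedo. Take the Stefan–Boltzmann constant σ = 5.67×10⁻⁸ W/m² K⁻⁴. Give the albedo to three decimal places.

0.209

Flux at the orbit: S = 1361/(2.25)² = 268.8 W/m².
Rearranging the radiative balance, α = 1 − 4σT⁴/S.
4σT⁴ = 4·5.67×10⁻⁸·(175)⁴ = 212.7 W/m².
1−α = 212.7/268.8 = 0.7912, so α = 0.2088.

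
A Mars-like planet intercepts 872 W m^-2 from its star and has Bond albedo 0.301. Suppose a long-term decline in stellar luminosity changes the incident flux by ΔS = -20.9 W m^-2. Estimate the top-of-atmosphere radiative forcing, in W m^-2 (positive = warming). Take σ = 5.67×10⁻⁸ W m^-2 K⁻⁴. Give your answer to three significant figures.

-3.65 W m^-2

Only a fraction (1−α) is absorbed and it's spread over 4πR², so ΔF = (1−α)ΔS/4 = -3.652 W m^-2.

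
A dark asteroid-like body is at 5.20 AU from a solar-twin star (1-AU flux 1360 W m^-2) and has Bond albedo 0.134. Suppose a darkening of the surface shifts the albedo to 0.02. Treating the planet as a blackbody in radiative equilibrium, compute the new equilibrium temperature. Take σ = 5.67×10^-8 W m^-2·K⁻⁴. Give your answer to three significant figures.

By the inverse-square law, S = 1360/5.20² = 50.30 W m^-2.
T₂ = [S(1−α₂)/(4σ)]^(1/4) = [50.30·0.98/(4σ)]^(1/4) = 121.4 K.

121 K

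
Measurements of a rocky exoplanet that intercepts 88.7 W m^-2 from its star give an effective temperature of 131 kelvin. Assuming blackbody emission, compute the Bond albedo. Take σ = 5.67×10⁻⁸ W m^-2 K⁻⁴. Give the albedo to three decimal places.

0.247

Rearranging the radiative balance, α = 1 − 4σT⁴/S.
σT⁴ = 16.70 W m^-2, so 4σT⁴ = 66.79 W m^-2.
Hence α = 1 − 66.79/88.70 = 0.2470.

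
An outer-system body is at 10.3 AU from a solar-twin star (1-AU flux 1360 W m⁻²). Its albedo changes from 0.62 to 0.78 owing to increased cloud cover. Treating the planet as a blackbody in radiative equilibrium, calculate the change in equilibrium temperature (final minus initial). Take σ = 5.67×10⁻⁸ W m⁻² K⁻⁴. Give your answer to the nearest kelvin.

Flux at the orbit: S = 1360/(10.3)² = 12.82 W m⁻².
Before: T₁ = [12.82·0.38/(4σ)]^(1/4) = 68.08 K.
After:  T₂ = [12.82·0.22/(4σ)]^(1/4) = 59.38 K.
Change: 59.38 − 68.08 = -8.694 K.

-9 kelvin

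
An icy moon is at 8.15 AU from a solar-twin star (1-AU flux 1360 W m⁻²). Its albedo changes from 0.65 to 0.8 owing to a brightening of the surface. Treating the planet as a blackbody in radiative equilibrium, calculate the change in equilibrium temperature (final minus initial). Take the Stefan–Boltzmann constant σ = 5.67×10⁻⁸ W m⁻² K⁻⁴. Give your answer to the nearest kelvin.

-10 K

Flux at the orbit: S = 1360/(8.15)² = 20.47 W m⁻².
Before: T₁ = [20.47·0.35/(4σ)]^(1/4) = 74.97 K.
With α = 0.8, T₂ = 65.19 K.
Change: 65.19 − 74.97 = -9.789 K.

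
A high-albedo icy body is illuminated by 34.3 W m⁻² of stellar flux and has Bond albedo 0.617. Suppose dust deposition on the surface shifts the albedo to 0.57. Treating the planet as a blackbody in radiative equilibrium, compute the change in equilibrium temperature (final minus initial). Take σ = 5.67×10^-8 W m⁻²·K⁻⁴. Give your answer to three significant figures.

2.56 K

Initial: T₁ = [S(1−0.617)/(4σ)]^(1/4) = 87.24 K.
Final:   T₂ = [S(1−0.57)/(4σ)]^(1/4) = 89.80 K.
Change: 89.80 − 87.24 = 2.561 K.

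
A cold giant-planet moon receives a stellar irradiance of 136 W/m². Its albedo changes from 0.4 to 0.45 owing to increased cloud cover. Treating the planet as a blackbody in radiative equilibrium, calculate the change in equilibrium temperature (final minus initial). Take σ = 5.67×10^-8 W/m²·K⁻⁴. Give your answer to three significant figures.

With α = 0.4, T₁ = 137.7 K.
With α = 0.45, T₂ = 134.8 K.
Change: 134.8 − 137.7 = -2.964 K.

-2.96 kelvin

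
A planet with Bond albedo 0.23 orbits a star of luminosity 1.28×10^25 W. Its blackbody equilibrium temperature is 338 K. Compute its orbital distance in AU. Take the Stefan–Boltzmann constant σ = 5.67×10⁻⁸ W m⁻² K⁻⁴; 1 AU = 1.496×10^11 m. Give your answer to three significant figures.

0.109 AU

Required flux: S = 4σT⁴/(1−α) = 3844 W m⁻².
From L = 4πd²S, d = √(1.28×10^25/(4π·3844)) = 1.628×10^10 m = 0.1088 AU.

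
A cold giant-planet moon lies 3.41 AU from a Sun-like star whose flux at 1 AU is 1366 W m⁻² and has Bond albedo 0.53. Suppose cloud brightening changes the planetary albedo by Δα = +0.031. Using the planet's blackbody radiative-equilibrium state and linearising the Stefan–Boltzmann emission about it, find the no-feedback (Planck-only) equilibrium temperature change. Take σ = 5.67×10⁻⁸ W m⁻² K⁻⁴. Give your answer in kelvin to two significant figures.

Flux at the orbit: S = 1366/(3.41)² = 117.5 W m⁻².
The baseline emission temperature is T_e = 124.9 K.
The change in absorbed flux is Δ[S(1−α)/4] = −SΔα/4 = -0.9104 W m⁻².
The Planck feedback parameter is 4σT_e³ = 0.4420 W m⁻²/K.
Hence the no-feedback warming is ΔF/(4σT_e³) = -2.06 K.

-2.1 K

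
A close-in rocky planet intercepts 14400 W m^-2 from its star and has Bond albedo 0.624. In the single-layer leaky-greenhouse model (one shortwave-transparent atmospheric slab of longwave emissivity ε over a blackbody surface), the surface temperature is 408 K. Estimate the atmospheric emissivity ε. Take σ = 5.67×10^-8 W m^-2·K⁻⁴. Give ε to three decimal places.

0.277

First, T_e = [14400·(1−0.624)/(4σ)]^(1/4) = 393.1 K.
T_s⁴ = T_e⁴·2/(2−ε) → ε = 2 − 2(T_e/T_s)⁴ = 2 − 2·(393.1/408)⁴ = 0.2770.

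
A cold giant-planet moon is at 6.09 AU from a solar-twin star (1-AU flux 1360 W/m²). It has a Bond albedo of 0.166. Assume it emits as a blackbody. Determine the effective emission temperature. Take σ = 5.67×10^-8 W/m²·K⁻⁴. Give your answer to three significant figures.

108 kelvin

By the inverse-square law, S = 1360/6.09² = 36.67 W/m².
Averaging over the sphere, the absorbed flux is S(1−α)/4 = 7.646 W/m².
Set σT⁴ = 7.646 → T = (7.646/σ)^(1/4) = 107.8 K.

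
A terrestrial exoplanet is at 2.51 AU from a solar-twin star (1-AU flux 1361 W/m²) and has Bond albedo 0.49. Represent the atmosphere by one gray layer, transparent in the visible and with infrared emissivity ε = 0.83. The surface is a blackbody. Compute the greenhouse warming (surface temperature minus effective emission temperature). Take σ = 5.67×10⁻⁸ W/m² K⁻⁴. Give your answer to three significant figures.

21.3 K

By the inverse-square law, S = 1361/2.51² = 216.0 W/m².
The planet radiates to space at T_e = [S(1−α)/(4σ)]^(1/4) = 148.5 K.
Surface balance with a leaky layer gives σT_s⁴ = σT_e⁴·2/(2−ε), so T_s = T_e·[2/(2−0.83)]^(1/4) = 169.8 K.
The atmosphere warms the surface by 21.29 K.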